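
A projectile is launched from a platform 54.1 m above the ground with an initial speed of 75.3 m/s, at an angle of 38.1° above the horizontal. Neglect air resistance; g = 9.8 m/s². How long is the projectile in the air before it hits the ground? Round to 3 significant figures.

10.5 s

Vertical component: v_y = 75.3 sin 38.1° = 46.46 m/s.
Taking up as positive with launch at y = 54.1 m, landing at y = 0: 0 = 54.1 + 46.46 t − ½(9.8) t².
Solving 4.900 t² − 46.46 t − 54.1 = 0 gives t = [46.46 + √(46.46² + 4·4.900·54.1)] / 9.800 = 10.5 s.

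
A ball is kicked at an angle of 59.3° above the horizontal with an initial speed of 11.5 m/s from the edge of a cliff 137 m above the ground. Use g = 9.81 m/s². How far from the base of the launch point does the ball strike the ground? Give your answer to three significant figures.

Components: v_x = 11.5 cos 59.3° = 5.871 m/s, v_y = 11.5 sin 59.3° = 9.888 m/s.
Vertical: 0 = 137 + 9.888 t − ½(9.81) t² ⇒ 4.905 t² − 9.888 t − 137 = 0.
t = [9.888 + √(97.77 + 2688)] / 9.810 = 6.388 s.
Horizontal: R = v_x · t = 5.871 × 6.388 = 37.5 m.

37.5 m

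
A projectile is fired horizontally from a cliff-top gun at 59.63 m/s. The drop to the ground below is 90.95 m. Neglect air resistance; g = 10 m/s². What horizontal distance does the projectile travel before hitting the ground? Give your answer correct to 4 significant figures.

Initial vertical velocity is zero, so the fall time comes from h = ½ g t²: t = √(2 × 90.95 / 10) = 4.2650 s.
Horizontal motion is uniform at 59.63 m/s, so x = 59.63 × 4.2650 = 254.3 m.

254.3 m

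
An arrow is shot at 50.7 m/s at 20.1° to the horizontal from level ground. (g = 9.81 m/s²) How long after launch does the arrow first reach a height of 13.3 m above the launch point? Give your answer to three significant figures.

v_y0 = 50.7 sin 20.1° = 17.42 m/s.
Set y = v_y0 t − ½ g t² = 13.3: 4.905 t² − 17.42 t + 13.3 = 0.
t = [17.42 ± √(303.5 − 260.9)] / 9.81 = (17.42 ± 6.527) / 9.81, giving t = 1.11 s or t = 2.44 s.
The arrow is on the way up at the first time, so t = 1.11 s.

1.11 s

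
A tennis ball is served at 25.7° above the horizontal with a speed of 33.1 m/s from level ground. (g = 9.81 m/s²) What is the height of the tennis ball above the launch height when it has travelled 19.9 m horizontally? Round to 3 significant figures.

v_x = 33.1 cos 25.7° = 29.83 m/s, v_y0 = 33.1 sin 25.7° = 14.35 m/s.
Time to reach x = 19.9 m: t = x / v_x = 19.9 / 29.83 = 0.6671 s.
y = v_y0 t − ½ g t² = 14.35×0.6671 − 4.905×0.6671² = 7.39 m.

7.39 m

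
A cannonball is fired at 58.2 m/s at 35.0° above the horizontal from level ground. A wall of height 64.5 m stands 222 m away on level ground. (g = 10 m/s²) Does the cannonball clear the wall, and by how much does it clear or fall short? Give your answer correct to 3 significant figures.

v_x = 58.2 cos 35.0° = 47.67 m/s; v_y0 = 58.2 sin 35.0° = 33.38 m/s.
Time to reach the wall: t = 222 / 47.67 = 4.657 s.
Height at that point: y = 33.38×4.657 − 5.000×4.657² = 47.01 m.
That is 64.5 − 47.01 = 17.5 m below the top of the wall, so the cannonball does not clear it.

No — it falls 17.5 m short of clearing the wall.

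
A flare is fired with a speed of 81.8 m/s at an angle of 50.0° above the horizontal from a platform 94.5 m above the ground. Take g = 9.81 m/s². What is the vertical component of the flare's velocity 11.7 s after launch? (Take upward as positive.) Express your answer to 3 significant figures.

Initial vertical component: v_y0 = 81.8 sin 50.0° = 62.66 m/s.
v_y(t) = v_y0 − g t = 62.66 − 9.81 × 11.7 = -52.1 m/s.

-52.1 m/s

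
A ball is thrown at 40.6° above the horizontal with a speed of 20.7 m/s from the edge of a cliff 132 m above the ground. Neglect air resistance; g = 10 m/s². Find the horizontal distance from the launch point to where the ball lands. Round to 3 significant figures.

105 m

Components: v_x = 20.7 cos 40.6° = 15.72 m/s, v_y = 20.7 sin 40.6° = 13.47 m/s.
Vertical: 0 = 132 + 13.47 t − ½(10) t² ⇒ 5.000 t² − 13.47 t − 132 = 0.
t = [13.47 + √(181.4 + 2640)] / 10.00 = 6.659 s.
Horizontal: R = v_x · t = 15.72 × 6.659 = 105 m.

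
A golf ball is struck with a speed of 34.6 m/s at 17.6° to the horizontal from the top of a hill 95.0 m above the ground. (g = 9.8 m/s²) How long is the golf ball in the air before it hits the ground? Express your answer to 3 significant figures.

5.60 s

Vertical component: v_y = 34.6 sin 17.6° = 10.46 m/s.
Taking up as positive with launch at y = 95.0 m, landing at y = 0: 0 = 95.0 + 10.46 t − ½(9.8) t².
Solving 4.900 t² − 10.46 t − 95.0 = 0 gives t = [10.46 + √(10.46² + 4·4.900·95.0)] / 9.800 = 5.60 s.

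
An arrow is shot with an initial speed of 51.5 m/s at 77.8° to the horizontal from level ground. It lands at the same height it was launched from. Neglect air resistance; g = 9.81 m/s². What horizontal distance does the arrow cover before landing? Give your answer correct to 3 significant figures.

112 m

Components: v_x = 51.5 cos 77.8° = 10.88 m/s, v_y = 51.5 sin 77.8° = 50.34 m/s.
Time of flight (same landing height): t = 2 v_y / g = 2 × 50.34 / 9.81 = 10.26 s.
Range: R = v_x · t = 10.88 × 10.26 = 112 m.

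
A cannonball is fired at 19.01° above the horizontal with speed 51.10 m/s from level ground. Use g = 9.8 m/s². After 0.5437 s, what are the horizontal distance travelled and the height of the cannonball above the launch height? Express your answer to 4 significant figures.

v_x = 51.10 cos 19.01° = 48.313 m/s; v_y0 = 51.10 sin 19.01° = 16.645 m/s.
x = v_x t = 48.313 × 0.5437 = 26.27 m.
y = v_y0 t − ½ g t² = 16.645×0.5437 − 4.900×0.5437² = 7.601 m.

x = 26.27 m, y = 7.601 m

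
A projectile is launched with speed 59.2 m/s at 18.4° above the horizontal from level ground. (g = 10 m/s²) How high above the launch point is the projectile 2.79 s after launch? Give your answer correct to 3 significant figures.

13.2 m

v_y0 = 59.2 sin 18.4° = 18.69 m/s.
y(t) = v_y0 t − ½ g t² = 18.69×2.79 − 5.000×2.79² = 13.2 m.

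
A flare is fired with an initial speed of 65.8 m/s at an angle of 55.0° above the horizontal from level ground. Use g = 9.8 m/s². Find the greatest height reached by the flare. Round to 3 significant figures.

Vertical component of launch velocity: v_y = 65.8 sin 55.0° = 53.90 m/s.
At the highest point the vertical velocity is zero, so v_y² = 2 g h_max.
h_max = (53.90)² / (2 × 9.8) = 2905 / 19.60 = 148 m.

148 m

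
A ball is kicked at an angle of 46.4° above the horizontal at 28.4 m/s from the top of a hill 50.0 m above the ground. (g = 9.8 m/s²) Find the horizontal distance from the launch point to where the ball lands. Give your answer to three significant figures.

116 m

Components: v_x = 28.4 cos 46.4° = 19.59 m/s, v_y = 28.4 sin 46.4° = 20.57 m/s.
Vertical: 0 = 50.0 + 20.57 t − ½(9.8) t² ⇒ 4.900 t² − 20.57 t − 50.0 = 0.
t = [20.57 + √(423.1 + 980.0)] / 9.800 = 5.921 s.
Horizontal: R = v_x · t = 19.59 × 5.921 = 116 m.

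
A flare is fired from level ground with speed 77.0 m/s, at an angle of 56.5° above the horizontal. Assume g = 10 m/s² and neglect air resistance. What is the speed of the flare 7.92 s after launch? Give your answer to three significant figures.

v_x = 77.0 cos 56.5° = 42.50 m/s (constant).
v_y(t) = 77.0 sin 56.5° − g t = 64.21 − 10 × 7.92 = -14.99 m/s.
Speed = √(v_x² + v_y²) = √(1806 + 224.7) = 45.1 m/s.

45.1 m/s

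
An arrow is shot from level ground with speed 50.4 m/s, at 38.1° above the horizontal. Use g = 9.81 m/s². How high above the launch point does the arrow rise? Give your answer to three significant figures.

Vertical component of launch velocity: v_y = 50.4 sin 38.1° = 31.10 m/s.
At the highest point the vertical velocity is zero, so v_y² = 2 g h_max.
h_max = (31.10)² / (2 × 9.81) = 967.2 / 19.62 = 49.3 m.

49.3 m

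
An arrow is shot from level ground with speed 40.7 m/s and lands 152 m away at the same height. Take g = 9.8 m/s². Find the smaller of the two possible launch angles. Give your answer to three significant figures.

Level-ground range: R = v₀² sin(2θ)/g ⇒ sin 2θ = R g / v₀² = 152×9.8/40.7² = 0.8993.
2θ = arcsin(0.8993) = 64.07° or 180° − 64.07° = 115.93°.
So θ = 32.0° or θ = 58.0°.

32.0°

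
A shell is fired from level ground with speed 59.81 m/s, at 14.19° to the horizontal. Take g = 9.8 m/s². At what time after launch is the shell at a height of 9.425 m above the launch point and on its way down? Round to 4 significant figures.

2.057 s

v_y0 = 59.81 sin 14.19° = 14.662 m/s.
Set y = v_y0 t − ½ g t² = 9.425: 4.900 t² − 14.662 t + 9.425 = 0.
t = [14.662 ± √(214.97 − 184.73)] / 9.8 = (14.662 ± 5.4991) / 9.8, giving t = 0.9350 s or t = 2.057 s.
On the way down corresponds to the larger root: t = 2.057 s.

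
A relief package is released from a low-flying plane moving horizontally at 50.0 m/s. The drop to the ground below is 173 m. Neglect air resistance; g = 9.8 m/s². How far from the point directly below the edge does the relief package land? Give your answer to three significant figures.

297 m

Initial vertical velocity is zero, so the fall time comes from h = ½ g t²: t = √(2 × 173 / 9.8) = 5.942 s.
Horizontal motion is uniform at 50.0 m/s, so x = 50.0 × 5.942 = 297 m.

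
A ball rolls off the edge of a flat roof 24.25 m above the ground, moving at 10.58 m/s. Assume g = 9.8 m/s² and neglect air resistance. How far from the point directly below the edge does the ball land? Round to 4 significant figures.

Initial vertical velocity is zero, so the fall time comes from h = ½ g t²: t = √(2 × 24.25 / 9.8) = 2.2246 s.
Horizontal motion is uniform at 10.58 m/s, so x = 10.58 × 2.2246 = 23.54 m.

23.54 m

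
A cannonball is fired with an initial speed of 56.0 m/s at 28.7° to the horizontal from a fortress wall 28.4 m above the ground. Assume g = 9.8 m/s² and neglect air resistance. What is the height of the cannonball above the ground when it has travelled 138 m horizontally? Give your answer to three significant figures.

65.3 m

v_x = 56.0 cos 28.7° = 49.12 m/s, v_y0 = 56.0 sin 28.7° = 26.89 m/s.
Time to reach x = 138 m: t = x / v_x = 138 / 49.12 = 2.809 s.
y = 28.4 + v_y0 t − ½ g t² = 28.4 + 26.89×2.809 − 4.900×2.809² = 65.3 m.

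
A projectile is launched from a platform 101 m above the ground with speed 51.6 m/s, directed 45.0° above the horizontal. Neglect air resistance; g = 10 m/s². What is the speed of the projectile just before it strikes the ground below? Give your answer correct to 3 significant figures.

68.4 m/s

v_x = 51.6 cos 45.0° = 36.49 m/s is unchanged throughout.
For the vertical component, v_y² = v_y0² + 2 g h = (36.49)² + 2×10×101 = 3352, so |v_y| = 57.90 m/s.
Impact speed = √(v_x² + v_y²) = √(1332 + 3352) = 68.4 m/s.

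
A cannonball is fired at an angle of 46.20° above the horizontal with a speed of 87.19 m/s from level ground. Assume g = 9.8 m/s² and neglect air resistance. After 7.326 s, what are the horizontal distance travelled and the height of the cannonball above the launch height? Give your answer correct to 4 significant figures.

v_x = 87.19 cos 46.20° = 60.348 m/s; v_y0 = 87.19 sin 46.20° = 62.930 m/s.
x = v_x t = 60.348 × 7.326 = 442.1 m.
y = v_y0 t − ½ g t² = 62.930×7.326 − 4.900×7.326² = 198.0 m.

x = 442.1 m, y = 198.0 m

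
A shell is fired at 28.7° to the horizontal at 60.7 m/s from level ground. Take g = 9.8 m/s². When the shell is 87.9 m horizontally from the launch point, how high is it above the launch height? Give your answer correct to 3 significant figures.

v_x = 60.7 cos 28.7° = 53.24 m/s, v_y0 = 60.7 sin 28.7° = 29.15 m/s.
Time to reach x = 87.9 m: t = x / v_x = 87.9 / 53.24 = 1.651 s.
y = v_y0 t − ½ g t² = 29.15×1.651 − 4.900×1.651² = 34.8 m.

34.8 m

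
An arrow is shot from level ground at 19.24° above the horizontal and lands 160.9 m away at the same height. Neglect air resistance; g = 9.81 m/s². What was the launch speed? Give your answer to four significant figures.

50.37 m/s

On level ground, R = v₀² sin(2θ) / g, so v₀ = √(R g / sin 2θ).
sin(2 × 19.24°) = 0.6222.
v₀ = √(160.9 × 9.81 / 0.6222) = √2536.9 = 50.37 m/s.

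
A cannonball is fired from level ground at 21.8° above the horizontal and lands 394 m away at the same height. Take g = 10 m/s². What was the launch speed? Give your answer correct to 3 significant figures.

75.6 m/s

On level ground, R = v₀² sin(2θ) / g, so v₀ = √(R g / sin 2θ).
sin(2 × 21.8°) = 0.6896.
v₀ = √(394 × 10 / 0.6896) = √5713 = 75.6 m/s.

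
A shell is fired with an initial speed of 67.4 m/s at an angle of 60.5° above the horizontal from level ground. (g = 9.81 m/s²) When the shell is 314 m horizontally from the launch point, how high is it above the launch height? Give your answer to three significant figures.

116 m

v_x = 67.4 cos 60.5° = 33.19 m/s, v_y0 = 67.4 sin 60.5° = 58.66 m/s.
Time to reach x = 314 m: t = x / v_x = 314 / 33.19 = 9.461 s.
y = v_y0 t − ½ g t² = 58.66×9.461 − 4.905×9.461² = 116 m.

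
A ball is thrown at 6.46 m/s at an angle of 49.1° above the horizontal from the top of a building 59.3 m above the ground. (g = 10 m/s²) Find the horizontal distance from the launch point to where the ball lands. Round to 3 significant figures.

16.8 m

Components: v_x = 6.46 cos 49.1° = 4.230 m/s, v_y = 6.46 sin 49.1° = 4.883 m/s.
Vertical: 0 = 59.3 + 4.883 t − ½(10) t² ⇒ 5.000 t² − 4.883 t − 59.3 = 0.
t = [4.883 + √(23.84 + 1186)] / 10.00 = 3.967 s.
Horizontal: R = v_x · t = 4.230 × 3.967 = 16.8 m.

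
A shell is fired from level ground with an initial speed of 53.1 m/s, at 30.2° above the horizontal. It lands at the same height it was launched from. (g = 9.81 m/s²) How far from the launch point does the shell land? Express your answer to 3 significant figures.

For level ground, R = v₀² sin(2θ) / g.
sin(2 × 30.2°) = sin 60.40° = 0.8695.
R = (53.1)² × 0.8695 / 9.81 = 250 m.

250 m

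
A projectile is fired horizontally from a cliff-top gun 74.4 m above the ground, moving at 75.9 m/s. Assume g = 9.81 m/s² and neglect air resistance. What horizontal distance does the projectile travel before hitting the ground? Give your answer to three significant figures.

Initial vertical velocity is zero, so the fall time comes from h = ½ g t²: t = √(2 × 74.4 / 9.81) = 3.895 s.
Horizontal motion is uniform at 75.9 m/s, so x = 75.9 × 3.895 = 296 m.

296 m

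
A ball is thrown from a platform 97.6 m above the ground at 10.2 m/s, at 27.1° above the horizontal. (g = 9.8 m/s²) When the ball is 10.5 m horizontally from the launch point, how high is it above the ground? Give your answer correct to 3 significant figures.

v_x = 10.2 cos 27.1° = 9.080 m/s, v_y0 = 10.2 sin 27.1° = 4.647 m/s.
Time to reach x = 10.5 m: t = x / v_x = 10.5 / 9.080 = 1.156 s.
y = 97.6 + v_y0 t − ½ g t² = 97.6 + 4.647×1.156 − 4.900×1.156² = 96.4 m.

96.4 m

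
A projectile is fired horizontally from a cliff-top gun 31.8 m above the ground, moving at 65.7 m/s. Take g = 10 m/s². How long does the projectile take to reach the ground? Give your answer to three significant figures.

2.52 s

The horizontal speed doesn't affect the fall. With v_y0 = 0, h = ½ g t².
t = √(2 × 31.8 / 10) = √6.360 = 2.52 s.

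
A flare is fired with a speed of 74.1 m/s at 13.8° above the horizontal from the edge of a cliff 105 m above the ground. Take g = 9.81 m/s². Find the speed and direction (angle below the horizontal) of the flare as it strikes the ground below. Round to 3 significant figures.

86.9 m/s at 34.1° below the horizontal

v_x = 74.1 cos 13.8° = 71.96 m/s (constant).
|v_y| at impact = √((17.68)² + 2×9.81×105) = 48.71 m/s.
Speed = √(71.96² + 48.71²) = 86.9 m/s; angle = arctan(48.71/71.96) = 34.1° below horizontal.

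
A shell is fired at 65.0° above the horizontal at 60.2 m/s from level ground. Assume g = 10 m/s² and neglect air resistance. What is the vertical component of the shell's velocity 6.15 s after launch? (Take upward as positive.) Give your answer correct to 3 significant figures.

Initial vertical component: v_y0 = 60.2 sin 65.0° = 54.56 m/s.
v_y(t) = v_y0 − g t = 54.56 − 10 × 6.15 = -6.94 m/s.

-6.94 m/s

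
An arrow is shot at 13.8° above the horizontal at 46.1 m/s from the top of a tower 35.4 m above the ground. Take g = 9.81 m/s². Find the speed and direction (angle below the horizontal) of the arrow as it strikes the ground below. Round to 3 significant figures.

v_x = 46.1 cos 13.8° = 44.77 m/s (constant).
|v_y| at impact = √((11.00)² + 2×9.81×35.4) = 28.56 m/s.
Speed = √(44.77² + 28.56²) = 53.1 m/s; angle = arctan(28.56/44.77) = 32.5° below horizontal.

53.1 m/s at 32.5° below the horizontal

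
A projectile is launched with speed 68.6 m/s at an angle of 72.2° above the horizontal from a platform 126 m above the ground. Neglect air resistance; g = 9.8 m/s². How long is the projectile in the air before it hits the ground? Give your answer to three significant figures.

15.0 s

Vertical component: v_y = 68.6 sin 72.2° = 65.32 m/s.
Taking up as positive with launch at y = 126 m, landing at y = 0: 0 = 126 + 65.32 t − ½(9.8) t².
Solving 4.900 t² − 65.32 t − 126 = 0 gives t = [65.32 + √(65.32² + 4·4.900·126)] / 9.800 = 15.0 s.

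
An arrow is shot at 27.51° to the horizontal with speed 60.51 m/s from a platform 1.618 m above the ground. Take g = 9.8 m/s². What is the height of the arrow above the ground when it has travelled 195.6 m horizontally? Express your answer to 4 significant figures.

38.40 m

v_x = 60.51 cos 27.51° = 53.668 m/s, v_y0 = 60.51 sin 27.51° = 27.950 m/s.
Time to reach x = 195.6 m: t = x / v_x = 195.6 / 53.668 = 3.6446 s.
y = 1.618 + v_y0 t − ½ g t² = 1.618 + 27.950×3.6446 − 4.900×3.6446² = 38.40 m.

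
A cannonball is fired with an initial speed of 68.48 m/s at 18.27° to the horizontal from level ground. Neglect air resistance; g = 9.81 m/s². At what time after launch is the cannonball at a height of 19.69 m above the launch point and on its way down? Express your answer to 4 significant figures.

3.069 s

v_y0 = 68.48 sin 18.27° = 21.468 m/s.
Set y = v_y0 t − ½ g t² = 19.69: 4.905 t² − 21.468 t + 19.69 = 0.
t = [21.468 ± √(460.88 − 386.32)] / 9.81 = (21.468 ± 8.6348) / 9.81, giving t = 1.308 s or t = 3.069 s.
On the way down corresponds to the larger root: t = 3.069 s.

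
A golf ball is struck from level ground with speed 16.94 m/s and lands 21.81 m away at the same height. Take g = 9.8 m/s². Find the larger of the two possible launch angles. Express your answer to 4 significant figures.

65.93°

Level-ground range: R = v₀² sin(2θ)/g ⇒ sin 2θ = R g / v₀² = 21.81×9.8/16.94² = 0.7448.
2θ = arcsin(0.7448) = 48.142° or 180° − 48.142° = 131.858°.
So θ = 24.07° or θ = 65.93°.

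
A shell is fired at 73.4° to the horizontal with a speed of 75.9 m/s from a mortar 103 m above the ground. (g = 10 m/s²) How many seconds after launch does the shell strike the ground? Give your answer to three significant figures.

Vertical component: v_y = 75.9 sin 73.4° = 72.74 m/s.
Taking up as positive with launch at y = 103 m, landing at y = 0: 0 = 103 + 72.74 t − ½(10) t².
Solving 5.000 t² − 72.74 t − 103 = 0 gives t = [72.74 + √(72.74² + 4·5.000·103)] / 10.00 = 15.8 s.

15.8 s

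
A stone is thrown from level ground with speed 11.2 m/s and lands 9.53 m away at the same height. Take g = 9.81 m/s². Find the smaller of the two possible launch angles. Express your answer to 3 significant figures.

24.1°

Level-ground range: R = v₀² sin(2θ)/g ⇒ sin 2θ = R g / v₀² = 9.53×9.81/11.2² = 0.7453.
2θ = arcsin(0.7453) = 48.18° or 180° − 48.18° = 131.82°.
So θ = 24.1° or θ = 65.9°.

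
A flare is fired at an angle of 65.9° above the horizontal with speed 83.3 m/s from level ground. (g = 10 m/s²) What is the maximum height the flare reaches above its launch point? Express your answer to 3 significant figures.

289 m

Vertical component of launch velocity: v_y = 83.3 sin 65.9° = 76.04 m/s.
At the highest point the vertical velocity is zero, so v_y² = 2 g h_max.
h_max = (76.04)² / (2 × 10) = 5782 / 20.00 = 289 m.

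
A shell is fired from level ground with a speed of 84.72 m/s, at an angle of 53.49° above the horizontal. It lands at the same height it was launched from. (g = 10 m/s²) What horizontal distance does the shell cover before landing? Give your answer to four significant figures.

For level ground, R = v₀² sin(2θ) / g.
sin(2 × 53.49°) = sin 106.98° = 0.9564.
R = (84.72)² × 0.9564 / 10 = 686.5 m.

686.5 m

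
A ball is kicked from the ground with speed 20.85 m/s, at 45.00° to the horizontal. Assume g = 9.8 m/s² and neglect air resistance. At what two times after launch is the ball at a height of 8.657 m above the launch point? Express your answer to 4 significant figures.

v_y0 = 20.85 sin 45.00° = 14.743 m/s.
Set y = v_y0 t − ½ g t² = 8.657: 4.900 t² − 14.743 t + 8.657 = 0.
t = [14.743 ± √(217.36 − 169.68)] / 9.8 = (14.743 ± 6.9051) / 9.8, giving t = 0.7998 s or t = 2.209 s.
So the ball is at 8.657 m at t = 0.7998 s (rising) and t = 2.209 s (falling).

0.7998 s and 2.209 s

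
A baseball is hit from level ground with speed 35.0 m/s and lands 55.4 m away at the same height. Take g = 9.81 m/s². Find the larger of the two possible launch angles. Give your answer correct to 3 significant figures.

76.8°

Level-ground range: R = v₀² sin(2θ)/g ⇒ sin 2θ = R g / v₀² = 55.4×9.81/35.0² = 0.4437.
2θ = arcsin(0.4437) = 26.34° or 180° − 26.34° = 153.66°.
So θ = 13.2° or θ = 76.8°.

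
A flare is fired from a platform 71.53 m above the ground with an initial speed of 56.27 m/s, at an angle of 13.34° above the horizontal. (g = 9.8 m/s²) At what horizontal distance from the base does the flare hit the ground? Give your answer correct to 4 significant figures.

293.9 m

Components: v_x = 56.27 cos 13.34° = 54.752 m/s, v_y = 56.27 sin 13.34° = 12.983 m/s.
Vertical: 0 = 71.53 + 12.983 t − ½(9.8) t² ⇒ 4.900 t² − 12.983 t − 71.53 = 0.
t = [12.983 + √(168.56 + 1402.0)] / 9.800 = 5.3687 s.
Horizontal: R = v_x · t = 54.752 × 5.3687 = 293.9 m.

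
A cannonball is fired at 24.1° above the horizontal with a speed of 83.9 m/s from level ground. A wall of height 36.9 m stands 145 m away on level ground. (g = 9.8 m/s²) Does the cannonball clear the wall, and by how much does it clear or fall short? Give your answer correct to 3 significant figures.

Yes — it clears the wall by 10.4 m.

v_x = 83.9 cos 24.1° = 76.59 m/s; v_y0 = 83.9 sin 24.1° = 34.26 m/s.
Time to reach the wall: t = 145 / 76.59 = 1.893 s.
Height at that point: y = 34.26×1.893 − 4.900×1.893² = 47.30 m.
That is 47.30 − 36.9 = 10.4 m above the top of the wall, so the cannonball clears it.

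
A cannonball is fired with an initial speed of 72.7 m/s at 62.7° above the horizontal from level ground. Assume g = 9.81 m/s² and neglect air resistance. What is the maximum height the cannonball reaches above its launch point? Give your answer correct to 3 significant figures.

Vertical component of launch velocity: v_y = 72.7 sin 62.7° = 64.60 m/s.
At the highest point the vertical velocity is zero, so v_y² = 2 g h_max.
h_max = (64.60)² / (2 × 9.81) = 4173 / 19.62 = 213 m.

213 m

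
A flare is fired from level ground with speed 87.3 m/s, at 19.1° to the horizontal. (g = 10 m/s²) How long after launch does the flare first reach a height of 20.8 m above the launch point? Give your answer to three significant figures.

v_y0 = 87.3 sin 19.1° = 28.57 m/s.
Set y = v_y0 t − ½ g t² = 20.8: 5.000 t² − 28.57 t + 20.8 = 0.
t = [28.57 ± √(816.2 − 416.0)] / 10 = (28.57 ± 20.00) / 10, giving t = 0.857 s or t = 4.86 s.
The flare is on the way up at the first time, so t = 0.857 s.

0.857 s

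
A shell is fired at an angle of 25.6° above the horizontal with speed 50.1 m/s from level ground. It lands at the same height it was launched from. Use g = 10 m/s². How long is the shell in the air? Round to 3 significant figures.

Vertical component: v_y = 50.1 sin 25.6° = 21.65 m/s.
For a projectile landing at launch height, time of flight is t = 2 v_y / g = 2 × 21.65 / 10 = 4.33 s.

4.33 s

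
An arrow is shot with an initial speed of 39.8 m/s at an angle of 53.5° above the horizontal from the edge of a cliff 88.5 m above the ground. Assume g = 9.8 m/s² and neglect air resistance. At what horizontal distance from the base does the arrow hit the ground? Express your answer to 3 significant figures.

204 m

Components: v_x = 39.8 cos 53.5° = 23.67 m/s, v_y = 39.8 sin 53.5° = 31.99 m/s.
Vertical: 0 = 88.5 + 31.99 t − ½(9.8) t² ⇒ 4.900 t² − 31.99 t − 88.5 = 0.
t = [31.99 + √(1023 + 1735)] / 9.800 = 8.623 s.
Horizontal: R = v_x · t = 23.67 × 8.623 = 204 m.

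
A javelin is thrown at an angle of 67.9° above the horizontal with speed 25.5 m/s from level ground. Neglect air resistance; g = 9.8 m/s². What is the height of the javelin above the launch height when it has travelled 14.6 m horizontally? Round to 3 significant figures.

v_x = 25.5 cos 67.9° = 9.594 m/s, v_y0 = 25.5 sin 67.9° = 23.63 m/s.
Time to reach x = 14.6 m: t = x / v_x = 14.6 / 9.594 = 1.522 s.
y = v_y0 t − ½ g t² = 23.63×1.522 − 4.900×1.522² = 24.6 m.

24.6 m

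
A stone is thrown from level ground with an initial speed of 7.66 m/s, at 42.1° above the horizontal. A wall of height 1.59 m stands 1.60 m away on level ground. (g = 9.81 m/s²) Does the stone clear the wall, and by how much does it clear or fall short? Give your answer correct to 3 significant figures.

No — it falls 0.533 m short of clearing the wall.

v_x = 7.66 cos 42.1° = 5.684 m/s; v_y0 = 7.66 sin 42.1° = 5.135 m/s.
Time to reach the wall: t = 1.60 / 5.684 = 0.2815 s.
Height at that point: y = 5.135×0.2815 − 4.905×0.2815² = 1.057 m.
That is 1.59 − 1.057 = 0.533 m below the top of the wall, so the stone does not clear it.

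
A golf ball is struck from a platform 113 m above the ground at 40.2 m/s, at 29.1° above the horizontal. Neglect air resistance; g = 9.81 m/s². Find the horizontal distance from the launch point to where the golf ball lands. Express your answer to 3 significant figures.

253 m

Components: v_x = 40.2 cos 29.1° = 35.13 m/s, v_y = 40.2 sin 29.1° = 19.55 m/s.
Vertical: 0 = 113 + 19.55 t − ½(9.81) t² ⇒ 4.905 t² − 19.55 t − 113 = 0.
t = [19.55 + √(382.2 + 2217)] / 9.810 = 7.190 s.
Horizontal: R = v_x · t = 35.13 × 7.190 = 253 m.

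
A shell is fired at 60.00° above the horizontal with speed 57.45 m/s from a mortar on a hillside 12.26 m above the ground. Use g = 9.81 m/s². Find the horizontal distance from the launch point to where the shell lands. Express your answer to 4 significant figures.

Components: v_x = 57.45 cos 60.00° = 28.725 m/s, v_y = 57.45 sin 60.00° = 49.753 m/s.
Vertical: 0 = 12.26 + 49.753 t − ½(9.81) t² ⇒ 4.905 t² − 49.753 t − 12.26 = 0.
t = [49.753 + √(2475.4 + 240.54)] / 9.810 = 10.384 s.
Horizontal: R = v_x · t = 28.725 × 10.384 = 298.3 m.

298.3 m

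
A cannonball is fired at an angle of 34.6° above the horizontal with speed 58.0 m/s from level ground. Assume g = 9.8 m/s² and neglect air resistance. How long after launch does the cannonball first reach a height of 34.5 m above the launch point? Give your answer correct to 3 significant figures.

v_y0 = 58.0 sin 34.6° = 32.93 m/s.
Set y = v_y0 t − ½ g t² = 34.5: 4.900 t² − 32.93 t + 34.5 = 0.
t = [32.93 ± √(1084 − 676.2)] / 9.8 = (32.93 ± 20.19) / 9.8, giving t = 1.30 s or t = 5.42 s.
The cannonball is on the way up at the first time, so t = 1.30 s.

1.30 s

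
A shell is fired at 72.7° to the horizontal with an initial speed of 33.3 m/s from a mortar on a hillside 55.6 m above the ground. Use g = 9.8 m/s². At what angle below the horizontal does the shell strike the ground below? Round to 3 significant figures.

77.8°

v_x = 33.3 cos 72.7° = 9.903 m/s.
At impact |v_y| = √(v_y0² + 2 g h) = √(31.79² + 2×9.8×55.6) = 45.83 m/s.
Angle below horizontal = arctan(|v_y| / v_x) = arctan(45.83 / 9.903) = 77.8°.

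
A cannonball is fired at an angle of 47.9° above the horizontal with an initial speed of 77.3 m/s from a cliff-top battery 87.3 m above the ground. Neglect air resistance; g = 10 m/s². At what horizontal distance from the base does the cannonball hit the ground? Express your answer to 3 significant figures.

665 m

Components: v_x = 77.3 cos 47.9° = 51.82 m/s, v_y = 77.3 sin 47.9° = 57.35 m/s.
Vertical: 0 = 87.3 + 57.35 t − ½(10) t² ⇒ 5.000 t² − 57.35 t − 87.3 = 0.
t = [57.35 + √(3289 + 1746)] / 10.00 = 12.83 s.
Horizontal: R = v_x · t = 51.82 × 12.83 = 665 m.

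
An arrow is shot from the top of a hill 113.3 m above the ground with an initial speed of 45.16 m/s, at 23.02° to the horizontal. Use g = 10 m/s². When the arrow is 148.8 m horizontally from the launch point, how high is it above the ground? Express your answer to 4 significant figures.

v_x = 45.16 cos 23.02° = 41.564 m/s, v_y0 = 45.16 sin 23.02° = 17.660 m/s.
Time to reach x = 148.8 m: t = x / v_x = 148.8 / 41.564 = 3.5800 s.
y = 113.3 + v_y0 t − ½ g t² = 113.3 + 17.660×3.5800 − 5.000×3.5800² = 112.4 m.

112.4 m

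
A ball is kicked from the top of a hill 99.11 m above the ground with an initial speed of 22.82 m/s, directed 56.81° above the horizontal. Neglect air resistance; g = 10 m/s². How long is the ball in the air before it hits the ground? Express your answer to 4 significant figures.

6.754 s

Vertical component: v_y = 22.82 sin 56.81° = 19.097 m/s.
Taking up as positive with launch at y = 99.11 m, landing at y = 0: 0 = 99.11 + 19.097 t − ½(10) t².
Solving 5.000 t² − 19.097 t − 99.11 = 0 gives t = [19.097 + √(19.097² + 4·5.000·99.11)] / 10.00 = 6.754 s.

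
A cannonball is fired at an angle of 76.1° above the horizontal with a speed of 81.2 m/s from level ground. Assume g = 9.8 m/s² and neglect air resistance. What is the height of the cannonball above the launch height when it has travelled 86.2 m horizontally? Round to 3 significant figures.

v_x = 81.2 cos 76.1° = 19.51 m/s, v_y0 = 81.2 sin 76.1° = 78.82 m/s.
Time to reach x = 86.2 m: t = x / v_x = 86.2 / 19.51 = 4.418 s.
y = v_y0 t − ½ g t² = 78.82×4.418 − 4.900×4.418² = 253 m.

253 m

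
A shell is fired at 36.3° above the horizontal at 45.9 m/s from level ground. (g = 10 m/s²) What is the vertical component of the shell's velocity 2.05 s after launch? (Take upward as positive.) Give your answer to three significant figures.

6.67 m/s

Initial vertical component: v_y0 = 45.9 sin 36.3° = 27.17 m/s.
v_y(t) = v_y0 − g t = 27.17 − 10 × 2.05 = 6.67 m/s.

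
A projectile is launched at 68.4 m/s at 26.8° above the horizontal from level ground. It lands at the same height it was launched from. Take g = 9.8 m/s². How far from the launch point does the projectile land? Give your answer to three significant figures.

384 m

For level ground, R = v₀² sin(2θ) / g.
sin(2 × 26.8°) = sin 53.60° = 0.8049.
R = (68.4)² × 0.8049 / 9.8 = 384 m.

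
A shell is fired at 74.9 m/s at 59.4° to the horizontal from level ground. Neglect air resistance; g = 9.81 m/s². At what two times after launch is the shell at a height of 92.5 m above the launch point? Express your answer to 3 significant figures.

v_y0 = 74.9 sin 59.4° = 64.47 m/s.
Set y = v_y0 t − ½ g t² = 92.5: 4.905 t² − 64.47 t + 92.5 = 0.
t = [64.47 ± √(4156 − 1815)] / 9.81 = (64.47 ± 48.38) / 9.81, giving t = 1.64 s or t = 11.5 s.
So the shell is at 92.5 m at t = 1.64 s (rising) and t = 11.5 s (falling).

1.64 s and 11.5 s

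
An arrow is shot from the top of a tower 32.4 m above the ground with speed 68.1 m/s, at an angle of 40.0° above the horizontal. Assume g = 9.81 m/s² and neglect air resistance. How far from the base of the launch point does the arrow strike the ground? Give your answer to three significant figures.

Components: v_x = 68.1 cos 40.0° = 52.17 m/s, v_y = 68.1 sin 40.0° = 43.77 m/s.
Vertical: 0 = 32.4 + 43.77 t − ½(9.81) t² ⇒ 4.905 t² − 43.77 t − 32.4 = 0.
t = [43.77 + √(1916 + 635.7)] / 9.810 = 9.611 s.
Horizontal: R = v_x · t = 52.17 × 9.611 = 501 m.

501 m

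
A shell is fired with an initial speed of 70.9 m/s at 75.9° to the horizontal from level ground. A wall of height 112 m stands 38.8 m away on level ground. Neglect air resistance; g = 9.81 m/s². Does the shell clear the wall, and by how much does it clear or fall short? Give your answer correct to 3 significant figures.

v_x = 70.9 cos 75.9° = 17.27 m/s; v_y0 = 70.9 sin 75.9° = 68.76 m/s.
Time to reach the wall: t = 38.8 / 17.27 = 2.247 s.
Height at that point: y = 68.76×2.247 − 4.905×2.247² = 129.7 m.
That is 129.7 − 112 = 17.7 m above the top of the wall, so the shell clears it.

Yes — it clears the wall by 17.7 m.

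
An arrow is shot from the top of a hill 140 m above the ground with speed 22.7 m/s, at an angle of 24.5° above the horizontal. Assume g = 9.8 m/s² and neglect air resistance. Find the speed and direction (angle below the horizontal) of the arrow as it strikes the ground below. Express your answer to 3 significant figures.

v_x = 22.7 cos 24.5° = 20.66 m/s (constant).
|v_y| at impact = √((9.414)² + 2×9.8×140) = 53.22 m/s.
Speed = √(20.66² + 53.22²) = 57.1 m/s; angle = arctan(53.22/20.66) = 68.8° below horizontal.

57.1 m/s at 68.8° below the horizontal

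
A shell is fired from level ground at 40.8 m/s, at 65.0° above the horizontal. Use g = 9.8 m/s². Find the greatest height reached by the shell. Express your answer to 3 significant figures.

Vertical component of launch velocity: v_y = 40.8 sin 65.0° = 36.98 m/s.
At the highest point the vertical velocity is zero, so v_y² = 2 g h_max.
h_max = (36.98)² / (2 × 9.8) = 1368 / 19.60 = 69.8 m.

69.8 m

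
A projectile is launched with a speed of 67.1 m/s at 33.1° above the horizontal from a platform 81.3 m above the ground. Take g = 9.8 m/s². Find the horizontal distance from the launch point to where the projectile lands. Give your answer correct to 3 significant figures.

Components: v_x = 67.1 cos 33.1° = 56.21 m/s, v_y = 67.1 sin 33.1° = 36.64 m/s.
Vertical: 0 = 81.3 + 36.64 t − ½(9.8) t² ⇒ 4.900 t² − 36.64 t − 81.3 = 0.
t = [36.64 + √(1342 + 1593)] / 9.800 = 9.267 s.
Horizontal: R = v_x · t = 56.21 × 9.267 = 521 m.

521 m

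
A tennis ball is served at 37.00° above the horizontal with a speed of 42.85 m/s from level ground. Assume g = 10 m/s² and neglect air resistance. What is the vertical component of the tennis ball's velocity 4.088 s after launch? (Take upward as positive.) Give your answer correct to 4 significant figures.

Initial vertical component: v_y0 = 42.85 sin 37.00° = 25.788 m/s.
v_y(t) = v_y0 − g t = 25.788 − 10 × 4.088 = -15.09 m/s.

-15.09 m/s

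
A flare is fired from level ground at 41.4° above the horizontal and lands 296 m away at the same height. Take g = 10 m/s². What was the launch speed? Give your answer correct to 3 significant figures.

On level ground, R = v₀² sin(2θ) / g, so v₀ = √(R g / sin 2θ).
sin(2 × 41.4°) = 0.9921.
v₀ = √(296 × 10 / 0.9921) = √2984 = 54.6 m/s.

54.6 m/s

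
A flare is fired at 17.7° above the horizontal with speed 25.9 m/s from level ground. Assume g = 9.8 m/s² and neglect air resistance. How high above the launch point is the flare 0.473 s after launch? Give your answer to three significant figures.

2.63 m

v_y0 = 25.9 sin 17.7° = 7.874 m/s.
y(t) = v_y0 t − ½ g t² = 7.874×0.473 − 4.900×0.473² = 2.63 m.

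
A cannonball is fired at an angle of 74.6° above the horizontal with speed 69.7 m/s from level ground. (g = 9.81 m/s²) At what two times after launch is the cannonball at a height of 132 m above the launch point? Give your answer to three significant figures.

v_y0 = 69.7 sin 74.6° = 67.20 m/s.
Set y = v_y0 t − ½ g t² = 132: 4.905 t² − 67.20 t + 132 = 0.
t = [67.20 ± √(4516 − 2590)] / 9.81 = (67.20 ± 43.89) / 9.81, giving t = 2.38 s or t = 11.3 s.
So the cannonball is at 132 m at t = 2.38 s (rising) and t = 11.3 s (falling).

2.38 s and 11.3 s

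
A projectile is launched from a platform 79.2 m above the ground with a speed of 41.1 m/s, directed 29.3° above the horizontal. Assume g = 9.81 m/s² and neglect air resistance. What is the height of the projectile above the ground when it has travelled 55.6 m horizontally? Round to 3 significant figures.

v_x = 41.1 cos 29.3° = 35.84 m/s, v_y0 = 41.1 sin 29.3° = 20.11 m/s.
Time to reach x = 55.6 m: t = x / v_x = 55.6 / 35.84 = 1.551 s.
y = 79.2 + v_y0 t − ½ g t² = 79.2 + 20.11×1.551 − 4.905×1.551² = 98.6 m.

98.6 m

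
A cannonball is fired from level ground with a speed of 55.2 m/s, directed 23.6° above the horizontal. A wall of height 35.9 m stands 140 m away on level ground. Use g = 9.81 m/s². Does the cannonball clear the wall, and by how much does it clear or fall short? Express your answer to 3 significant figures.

v_x = 55.2 cos 23.6° = 50.58 m/s; v_y0 = 55.2 sin 23.6° = 22.10 m/s.
Time to reach the wall: t = 140 / 50.58 = 2.768 s.
Height at that point: y = 22.10×2.768 − 4.905×2.768² = 23.59 m.
That is 35.9 − 23.59 = 12.3 m below the top of the wall, so the cannonball does not clear it.

No — it falls 12.3 m short of clearing the wall.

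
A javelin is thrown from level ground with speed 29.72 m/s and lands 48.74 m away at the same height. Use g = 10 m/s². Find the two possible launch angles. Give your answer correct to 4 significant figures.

Level-ground range: R = v₀² sin(2θ)/g ⇒ sin 2θ = R g / v₀² = 48.74×10/29.72² = 0.5518.
2θ = arcsin(0.5518) = 33.491° or 180° − 33.491° = 146.509°.
So θ = 16.75° or θ = 73.25°.

16.75° and 73.25°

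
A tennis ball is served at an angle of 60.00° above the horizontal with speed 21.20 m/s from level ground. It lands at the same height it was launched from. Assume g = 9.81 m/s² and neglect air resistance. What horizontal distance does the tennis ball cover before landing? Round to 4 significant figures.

Components: v_x = 21.20 cos 60.00° = 10.600 m/s, v_y = 21.20 sin 60.00° = 18.360 m/s.
Time of flight (same landing height): t = 2 v_y / g = 2 × 18.360 / 9.81 = 3.7431 s.
Range: R = v_x · t = 10.600 × 3.7431 = 39.68 m.

39.68 m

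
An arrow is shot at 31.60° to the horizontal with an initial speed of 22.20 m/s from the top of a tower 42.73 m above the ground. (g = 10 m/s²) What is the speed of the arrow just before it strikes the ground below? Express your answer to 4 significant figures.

v_x = 22.20 cos 31.60° = 18.908 m/s is unchanged throughout.
For the vertical component, v_y² = v_y0² + 2 g h = (11.632)² + 2×10×42.73 = 989.90, so |v_y| = 31.463 m/s.
Impact speed = √(v_x² + v_y²) = √(357.51 + 989.90) = 36.71 m/s.

36.71 m/s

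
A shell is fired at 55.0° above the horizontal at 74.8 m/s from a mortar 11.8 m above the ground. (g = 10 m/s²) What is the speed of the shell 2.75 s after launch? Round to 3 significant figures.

v_x = 74.8 cos 55.0° = 42.90 m/s (constant).
v_y(t) = 74.8 sin 55.0° − g t = 61.27 − 10 × 2.75 = 33.77 m/s.
Speed = √(v_x² + v_y²) = √(1840 + 1140) = 54.6 m/s.

54.6 m/s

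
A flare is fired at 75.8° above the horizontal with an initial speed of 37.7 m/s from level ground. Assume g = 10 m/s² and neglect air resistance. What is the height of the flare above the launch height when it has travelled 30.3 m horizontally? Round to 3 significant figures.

66.1 m

v_x = 37.7 cos 75.8° = 9.248 m/s, v_y0 = 37.7 sin 75.8° = 36.55 m/s.
Time to reach x = 30.3 m: t = x / v_x = 30.3 / 9.248 = 3.276 s.
y = v_y0 t − ½ g t² = 36.55×3.276 − 5.000×3.276² = 66.1 m.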